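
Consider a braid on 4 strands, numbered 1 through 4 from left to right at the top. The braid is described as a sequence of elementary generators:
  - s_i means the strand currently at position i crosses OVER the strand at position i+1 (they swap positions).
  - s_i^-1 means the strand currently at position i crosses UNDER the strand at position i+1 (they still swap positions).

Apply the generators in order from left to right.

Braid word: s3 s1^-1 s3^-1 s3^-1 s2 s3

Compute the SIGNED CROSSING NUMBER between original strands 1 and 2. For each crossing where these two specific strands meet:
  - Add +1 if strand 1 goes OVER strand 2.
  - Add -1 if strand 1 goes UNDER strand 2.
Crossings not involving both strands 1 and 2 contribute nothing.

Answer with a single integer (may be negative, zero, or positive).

Answer: -1

Derivation:
Gen 1: crossing 3x4. Both 1&2? no. Sum: 0
Gen 2: 1 under 2. Both 1&2? yes. Contrib: -1. Sum: -1
Gen 3: crossing 4x3. Both 1&2? no. Sum: -1
Gen 4: crossing 3x4. Both 1&2? no. Sum: -1
Gen 5: crossing 1x4. Both 1&2? no. Sum: -1
Gen 6: crossing 1x3. Both 1&2? no. Sum: -1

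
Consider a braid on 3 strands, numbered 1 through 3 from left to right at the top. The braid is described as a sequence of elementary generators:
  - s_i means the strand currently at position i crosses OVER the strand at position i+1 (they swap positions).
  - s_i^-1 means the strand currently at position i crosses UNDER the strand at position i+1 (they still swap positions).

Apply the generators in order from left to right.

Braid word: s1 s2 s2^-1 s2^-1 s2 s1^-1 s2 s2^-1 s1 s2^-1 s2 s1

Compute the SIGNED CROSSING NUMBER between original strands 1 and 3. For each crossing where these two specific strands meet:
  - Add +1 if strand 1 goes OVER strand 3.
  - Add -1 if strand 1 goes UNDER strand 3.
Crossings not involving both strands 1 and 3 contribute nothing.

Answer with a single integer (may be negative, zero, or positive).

Gen 1: crossing 1x2. Both 1&3? no. Sum: 0
Gen 2: 1 over 3. Both 1&3? yes. Contrib: +1. Sum: 1
Gen 3: 3 under 1. Both 1&3? yes. Contrib: +1. Sum: 2
Gen 4: 1 under 3. Both 1&3? yes. Contrib: -1. Sum: 1
Gen 5: 3 over 1. Both 1&3? yes. Contrib: -1. Sum: 0
Gen 6: crossing 2x1. Both 1&3? no. Sum: 0
Gen 7: crossing 2x3. Both 1&3? no. Sum: 0
Gen 8: crossing 3x2. Both 1&3? no. Sum: 0
Gen 9: crossing 1x2. Both 1&3? no. Sum: 0
Gen 10: 1 under 3. Both 1&3? yes. Contrib: -1. Sum: -1
Gen 11: 3 over 1. Both 1&3? yes. Contrib: -1. Sum: -2
Gen 12: crossing 2x1. Both 1&3? no. Sum: -2

Answer: -2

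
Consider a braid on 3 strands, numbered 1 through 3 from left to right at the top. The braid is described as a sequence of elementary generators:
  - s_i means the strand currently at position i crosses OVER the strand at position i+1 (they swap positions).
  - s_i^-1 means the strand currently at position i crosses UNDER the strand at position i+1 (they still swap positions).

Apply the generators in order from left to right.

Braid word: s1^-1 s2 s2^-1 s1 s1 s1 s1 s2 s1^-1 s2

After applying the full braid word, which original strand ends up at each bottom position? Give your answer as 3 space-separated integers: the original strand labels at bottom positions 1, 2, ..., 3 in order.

Gen 1 (s1^-1): strand 1 crosses under strand 2. Perm now: [2 1 3]
Gen 2 (s2): strand 1 crosses over strand 3. Perm now: [2 3 1]
Gen 3 (s2^-1): strand 3 crosses under strand 1. Perm now: [2 1 3]
Gen 4 (s1): strand 2 crosses over strand 1. Perm now: [1 2 3]
Gen 5 (s1): strand 1 crosses over strand 2. Perm now: [2 1 3]
Gen 6 (s1): strand 2 crosses over strand 1. Perm now: [1 2 3]
Gen 7 (s1): strand 1 crosses over strand 2. Perm now: [2 1 3]
Gen 8 (s2): strand 1 crosses over strand 3. Perm now: [2 3 1]
Gen 9 (s1^-1): strand 2 crosses under strand 3. Perm now: [3 2 1]
Gen 10 (s2): strand 2 crosses over strand 1. Perm now: [3 1 2]

Answer: 3 1 2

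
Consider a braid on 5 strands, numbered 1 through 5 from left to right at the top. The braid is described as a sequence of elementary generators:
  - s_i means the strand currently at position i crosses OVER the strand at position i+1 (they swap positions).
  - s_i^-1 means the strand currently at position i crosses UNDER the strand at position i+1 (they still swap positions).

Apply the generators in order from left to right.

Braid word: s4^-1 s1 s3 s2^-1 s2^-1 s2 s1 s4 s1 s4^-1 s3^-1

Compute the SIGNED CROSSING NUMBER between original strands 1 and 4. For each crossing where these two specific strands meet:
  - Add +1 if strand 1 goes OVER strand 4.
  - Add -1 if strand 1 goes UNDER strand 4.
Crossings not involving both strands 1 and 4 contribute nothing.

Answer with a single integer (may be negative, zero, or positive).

Answer: 0

Derivation:
Gen 1: crossing 4x5. Both 1&4? no. Sum: 0
Gen 2: crossing 1x2. Both 1&4? no. Sum: 0
Gen 3: crossing 3x5. Both 1&4? no. Sum: 0
Gen 4: crossing 1x5. Both 1&4? no. Sum: 0
Gen 5: crossing 5x1. Both 1&4? no. Sum: 0
Gen 6: crossing 1x5. Both 1&4? no. Sum: 0
Gen 7: crossing 2x5. Both 1&4? no. Sum: 0
Gen 8: crossing 3x4. Both 1&4? no. Sum: 0
Gen 9: crossing 5x2. Both 1&4? no. Sum: 0
Gen 10: crossing 4x3. Both 1&4? no. Sum: 0
Gen 11: crossing 1x3. Both 1&4? no. Sum: 0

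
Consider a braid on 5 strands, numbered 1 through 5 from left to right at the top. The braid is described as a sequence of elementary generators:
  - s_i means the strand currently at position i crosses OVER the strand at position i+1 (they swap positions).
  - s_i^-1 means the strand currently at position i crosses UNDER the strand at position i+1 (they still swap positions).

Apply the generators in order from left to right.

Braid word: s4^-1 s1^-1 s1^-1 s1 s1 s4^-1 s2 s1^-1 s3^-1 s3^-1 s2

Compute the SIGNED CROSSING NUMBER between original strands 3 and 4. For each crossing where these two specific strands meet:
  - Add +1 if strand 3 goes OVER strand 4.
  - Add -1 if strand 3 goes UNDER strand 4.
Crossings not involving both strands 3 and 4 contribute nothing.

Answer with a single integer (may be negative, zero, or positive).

Gen 1: crossing 4x5. Both 3&4? no. Sum: 0
Gen 2: crossing 1x2. Both 3&4? no. Sum: 0
Gen 3: crossing 2x1. Both 3&4? no. Sum: 0
Gen 4: crossing 1x2. Both 3&4? no. Sum: 0
Gen 5: crossing 2x1. Both 3&4? no. Sum: 0
Gen 6: crossing 5x4. Both 3&4? no. Sum: 0
Gen 7: crossing 2x3. Both 3&4? no. Sum: 0
Gen 8: crossing 1x3. Both 3&4? no. Sum: 0
Gen 9: crossing 2x4. Both 3&4? no. Sum: 0
Gen 10: crossing 4x2. Both 3&4? no. Sum: 0
Gen 11: crossing 1x2. Both 3&4? no. Sum: 0

Answer: 0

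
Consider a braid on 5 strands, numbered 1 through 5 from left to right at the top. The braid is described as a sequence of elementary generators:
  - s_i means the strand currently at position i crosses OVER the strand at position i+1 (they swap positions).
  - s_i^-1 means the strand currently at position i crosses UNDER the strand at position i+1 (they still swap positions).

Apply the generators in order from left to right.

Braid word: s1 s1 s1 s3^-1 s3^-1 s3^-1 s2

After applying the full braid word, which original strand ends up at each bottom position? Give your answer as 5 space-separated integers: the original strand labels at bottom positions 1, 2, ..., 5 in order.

Answer: 2 4 1 3 5

Derivation:
Gen 1 (s1): strand 1 crosses over strand 2. Perm now: [2 1 3 4 5]
Gen 2 (s1): strand 2 crosses over strand 1. Perm now: [1 2 3 4 5]
Gen 3 (s1): strand 1 crosses over strand 2. Perm now: [2 1 3 4 5]
Gen 4 (s3^-1): strand 3 crosses under strand 4. Perm now: [2 1 4 3 5]
Gen 5 (s3^-1): strand 4 crosses under strand 3. Perm now: [2 1 3 4 5]
Gen 6 (s3^-1): strand 3 crosses under strand 4. Perm now: [2 1 4 3 5]
Gen 7 (s2): strand 1 crosses over strand 4. Perm now: [2 4 1 3 5]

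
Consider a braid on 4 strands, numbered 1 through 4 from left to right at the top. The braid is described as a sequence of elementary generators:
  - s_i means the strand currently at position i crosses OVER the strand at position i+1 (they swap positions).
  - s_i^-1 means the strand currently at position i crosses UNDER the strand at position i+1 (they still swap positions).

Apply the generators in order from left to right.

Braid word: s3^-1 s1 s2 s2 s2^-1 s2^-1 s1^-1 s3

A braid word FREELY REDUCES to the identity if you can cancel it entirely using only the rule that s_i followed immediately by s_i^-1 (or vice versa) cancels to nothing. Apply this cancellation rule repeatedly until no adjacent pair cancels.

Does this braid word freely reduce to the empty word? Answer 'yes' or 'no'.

Gen 1 (s3^-1): push. Stack: [s3^-1]
Gen 2 (s1): push. Stack: [s3^-1 s1]
Gen 3 (s2): push. Stack: [s3^-1 s1 s2]
Gen 4 (s2): push. Stack: [s3^-1 s1 s2 s2]
Gen 5 (s2^-1): cancels prior s2. Stack: [s3^-1 s1 s2]
Gen 6 (s2^-1): cancels prior s2. Stack: [s3^-1 s1]
Gen 7 (s1^-1): cancels prior s1. Stack: [s3^-1]
Gen 8 (s3): cancels prior s3^-1. Stack: []
Reduced word: (empty)

Answer: yes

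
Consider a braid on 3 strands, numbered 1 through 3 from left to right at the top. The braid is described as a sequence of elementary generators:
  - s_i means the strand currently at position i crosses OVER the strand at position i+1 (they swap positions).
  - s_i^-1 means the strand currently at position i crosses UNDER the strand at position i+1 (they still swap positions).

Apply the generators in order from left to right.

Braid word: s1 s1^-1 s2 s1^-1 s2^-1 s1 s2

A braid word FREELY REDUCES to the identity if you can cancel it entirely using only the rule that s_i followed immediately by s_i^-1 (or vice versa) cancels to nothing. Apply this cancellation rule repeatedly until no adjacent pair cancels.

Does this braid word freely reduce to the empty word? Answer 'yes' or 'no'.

Gen 1 (s1): push. Stack: [s1]
Gen 2 (s1^-1): cancels prior s1. Stack: []
Gen 3 (s2): push. Stack: [s2]
Gen 4 (s1^-1): push. Stack: [s2 s1^-1]
Gen 5 (s2^-1): push. Stack: [s2 s1^-1 s2^-1]
Gen 6 (s1): push. Stack: [s2 s1^-1 s2^-1 s1]
Gen 7 (s2): push. Stack: [s2 s1^-1 s2^-1 s1 s2]
Reduced word: s2 s1^-1 s2^-1 s1 s2

Answer: no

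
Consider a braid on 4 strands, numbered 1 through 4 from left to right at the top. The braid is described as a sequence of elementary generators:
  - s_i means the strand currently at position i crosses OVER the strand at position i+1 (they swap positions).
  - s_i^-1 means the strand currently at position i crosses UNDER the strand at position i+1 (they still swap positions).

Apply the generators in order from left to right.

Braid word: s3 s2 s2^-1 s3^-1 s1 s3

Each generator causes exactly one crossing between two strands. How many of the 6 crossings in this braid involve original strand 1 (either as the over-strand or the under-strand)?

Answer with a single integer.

Gen 1: crossing 3x4. Involves strand 1? no. Count so far: 0
Gen 2: crossing 2x4. Involves strand 1? no. Count so far: 0
Gen 3: crossing 4x2. Involves strand 1? no. Count so far: 0
Gen 4: crossing 4x3. Involves strand 1? no. Count so far: 0
Gen 5: crossing 1x2. Involves strand 1? yes. Count so far: 1
Gen 6: crossing 3x4. Involves strand 1? no. Count so far: 1

Answer: 1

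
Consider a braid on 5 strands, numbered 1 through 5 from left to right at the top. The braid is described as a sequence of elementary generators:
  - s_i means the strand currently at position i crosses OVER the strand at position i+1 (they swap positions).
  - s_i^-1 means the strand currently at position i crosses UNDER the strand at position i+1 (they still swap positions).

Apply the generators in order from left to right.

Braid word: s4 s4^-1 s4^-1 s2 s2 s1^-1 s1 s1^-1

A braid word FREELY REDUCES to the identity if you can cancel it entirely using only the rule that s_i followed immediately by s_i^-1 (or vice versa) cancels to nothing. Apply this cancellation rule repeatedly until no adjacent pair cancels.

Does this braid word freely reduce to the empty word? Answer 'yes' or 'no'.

Gen 1 (s4): push. Stack: [s4]
Gen 2 (s4^-1): cancels prior s4. Stack: []
Gen 3 (s4^-1): push. Stack: [s4^-1]
Gen 4 (s2): push. Stack: [s4^-1 s2]
Gen 5 (s2): push. Stack: [s4^-1 s2 s2]
Gen 6 (s1^-1): push. Stack: [s4^-1 s2 s2 s1^-1]
Gen 7 (s1): cancels prior s1^-1. Stack: [s4^-1 s2 s2]
Gen 8 (s1^-1): push. Stack: [s4^-1 s2 s2 s1^-1]
Reduced word: s4^-1 s2 s2 s1^-1

Answer: no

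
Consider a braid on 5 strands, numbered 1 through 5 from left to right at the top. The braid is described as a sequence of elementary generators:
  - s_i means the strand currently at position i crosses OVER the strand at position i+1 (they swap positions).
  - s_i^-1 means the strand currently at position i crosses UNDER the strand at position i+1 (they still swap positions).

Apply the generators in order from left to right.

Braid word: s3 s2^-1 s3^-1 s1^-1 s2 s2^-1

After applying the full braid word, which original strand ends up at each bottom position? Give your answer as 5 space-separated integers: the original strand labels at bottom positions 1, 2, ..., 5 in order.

Gen 1 (s3): strand 3 crosses over strand 4. Perm now: [1 2 4 3 5]
Gen 2 (s2^-1): strand 2 crosses under strand 4. Perm now: [1 4 2 3 5]
Gen 3 (s3^-1): strand 2 crosses under strand 3. Perm now: [1 4 3 2 5]
Gen 4 (s1^-1): strand 1 crosses under strand 4. Perm now: [4 1 3 2 5]
Gen 5 (s2): strand 1 crosses over strand 3. Perm now: [4 3 1 2 5]
Gen 6 (s2^-1): strand 3 crosses under strand 1. Perm now: [4 1 3 2 5]

Answer: 4 1 3 2 5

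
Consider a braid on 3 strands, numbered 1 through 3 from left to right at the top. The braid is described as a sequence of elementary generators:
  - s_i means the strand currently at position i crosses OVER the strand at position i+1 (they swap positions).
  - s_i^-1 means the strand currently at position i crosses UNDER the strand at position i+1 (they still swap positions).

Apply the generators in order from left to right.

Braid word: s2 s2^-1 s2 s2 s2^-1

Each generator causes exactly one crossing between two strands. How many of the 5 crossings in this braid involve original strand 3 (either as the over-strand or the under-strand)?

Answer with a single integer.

Gen 1: crossing 2x3. Involves strand 3? yes. Count so far: 1
Gen 2: crossing 3x2. Involves strand 3? yes. Count so far: 2
Gen 3: crossing 2x3. Involves strand 3? yes. Count so far: 3
Gen 4: crossing 3x2. Involves strand 3? yes. Count so far: 4
Gen 5: crossing 2x3. Involves strand 3? yes. Count so far: 5

Answer: 5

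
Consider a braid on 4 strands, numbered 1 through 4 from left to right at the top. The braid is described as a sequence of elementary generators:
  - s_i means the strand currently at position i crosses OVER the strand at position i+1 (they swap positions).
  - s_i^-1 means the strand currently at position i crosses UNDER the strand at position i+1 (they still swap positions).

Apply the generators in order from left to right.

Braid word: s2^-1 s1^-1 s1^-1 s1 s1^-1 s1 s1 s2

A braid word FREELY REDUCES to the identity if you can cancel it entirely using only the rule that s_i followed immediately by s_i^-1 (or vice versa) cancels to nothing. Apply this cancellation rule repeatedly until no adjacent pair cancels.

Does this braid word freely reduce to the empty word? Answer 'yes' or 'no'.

Gen 1 (s2^-1): push. Stack: [s2^-1]
Gen 2 (s1^-1): push. Stack: [s2^-1 s1^-1]
Gen 3 (s1^-1): push. Stack: [s2^-1 s1^-1 s1^-1]
Gen 4 (s1): cancels prior s1^-1. Stack: [s2^-1 s1^-1]
Gen 5 (s1^-1): push. Stack: [s2^-1 s1^-1 s1^-1]
Gen 6 (s1): cancels prior s1^-1. Stack: [s2^-1 s1^-1]
Gen 7 (s1): cancels prior s1^-1. Stack: [s2^-1]
Gen 8 (s2): cancels prior s2^-1. Stack: []
Reduced word: (empty)

Answer: yes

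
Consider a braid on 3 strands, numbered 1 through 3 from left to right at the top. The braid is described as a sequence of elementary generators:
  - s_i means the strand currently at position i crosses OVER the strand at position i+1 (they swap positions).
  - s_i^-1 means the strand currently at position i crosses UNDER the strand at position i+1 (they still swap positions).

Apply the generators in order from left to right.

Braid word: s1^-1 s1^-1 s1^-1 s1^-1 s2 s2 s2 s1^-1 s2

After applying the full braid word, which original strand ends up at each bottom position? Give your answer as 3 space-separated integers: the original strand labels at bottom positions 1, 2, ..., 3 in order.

Gen 1 (s1^-1): strand 1 crosses under strand 2. Perm now: [2 1 3]
Gen 2 (s1^-1): strand 2 crosses under strand 1. Perm now: [1 2 3]
Gen 3 (s1^-1): strand 1 crosses under strand 2. Perm now: [2 1 3]
Gen 4 (s1^-1): strand 2 crosses under strand 1. Perm now: [1 2 3]
Gen 5 (s2): strand 2 crosses over strand 3. Perm now: [1 3 2]
Gen 6 (s2): strand 3 crosses over strand 2. Perm now: [1 2 3]
Gen 7 (s2): strand 2 crosses over strand 3. Perm now: [1 3 2]
Gen 8 (s1^-1): strand 1 crosses under strand 3. Perm now: [3 1 2]
Gen 9 (s2): strand 1 crosses over strand 2. Perm now: [3 2 1]

Answer: 3 2 1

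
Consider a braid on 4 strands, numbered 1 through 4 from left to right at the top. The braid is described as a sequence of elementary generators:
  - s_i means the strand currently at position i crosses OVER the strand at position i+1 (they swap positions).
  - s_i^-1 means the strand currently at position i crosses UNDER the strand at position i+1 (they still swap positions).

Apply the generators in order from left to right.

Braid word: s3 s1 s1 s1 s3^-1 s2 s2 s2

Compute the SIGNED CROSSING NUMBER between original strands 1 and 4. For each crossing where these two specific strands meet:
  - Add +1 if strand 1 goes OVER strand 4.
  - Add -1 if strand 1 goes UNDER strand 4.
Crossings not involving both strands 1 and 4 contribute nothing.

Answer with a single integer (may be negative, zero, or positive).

Answer: 0

Derivation:
Gen 1: crossing 3x4. Both 1&4? no. Sum: 0
Gen 2: crossing 1x2. Both 1&4? no. Sum: 0
Gen 3: crossing 2x1. Both 1&4? no. Sum: 0
Gen 4: crossing 1x2. Both 1&4? no. Sum: 0
Gen 5: crossing 4x3. Both 1&4? no. Sum: 0
Gen 6: crossing 1x3. Both 1&4? no. Sum: 0
Gen 7: crossing 3x1. Both 1&4? no. Sum: 0
Gen 8: crossing 1x3. Both 1&4? no. Sum: 0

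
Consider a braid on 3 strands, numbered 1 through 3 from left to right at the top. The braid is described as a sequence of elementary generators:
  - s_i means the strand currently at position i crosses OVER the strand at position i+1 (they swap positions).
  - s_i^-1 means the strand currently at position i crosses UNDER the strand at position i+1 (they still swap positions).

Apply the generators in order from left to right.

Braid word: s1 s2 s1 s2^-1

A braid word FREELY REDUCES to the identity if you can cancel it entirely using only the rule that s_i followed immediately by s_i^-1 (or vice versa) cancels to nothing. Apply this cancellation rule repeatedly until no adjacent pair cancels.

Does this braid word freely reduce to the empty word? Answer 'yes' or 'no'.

Answer: no

Derivation:
Gen 1 (s1): push. Stack: [s1]
Gen 2 (s2): push. Stack: [s1 s2]
Gen 3 (s1): push. Stack: [s1 s2 s1]
Gen 4 (s2^-1): push. Stack: [s1 s2 s1 s2^-1]
Reduced word: s1 s2 s1 s2^-1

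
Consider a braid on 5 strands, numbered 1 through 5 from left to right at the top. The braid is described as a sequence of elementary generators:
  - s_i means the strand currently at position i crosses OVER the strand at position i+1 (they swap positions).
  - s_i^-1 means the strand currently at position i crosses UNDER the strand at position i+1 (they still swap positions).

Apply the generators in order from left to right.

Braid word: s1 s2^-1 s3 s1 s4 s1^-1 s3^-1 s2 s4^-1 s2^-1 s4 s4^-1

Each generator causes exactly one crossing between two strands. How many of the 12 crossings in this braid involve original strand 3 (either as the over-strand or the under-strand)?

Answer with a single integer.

Gen 1: crossing 1x2. Involves strand 3? no. Count so far: 0
Gen 2: crossing 1x3. Involves strand 3? yes. Count so far: 1
Gen 3: crossing 1x4. Involves strand 3? no. Count so far: 1
Gen 4: crossing 2x3. Involves strand 3? yes. Count so far: 2
Gen 5: crossing 1x5. Involves strand 3? no. Count so far: 2
Gen 6: crossing 3x2. Involves strand 3? yes. Count so far: 3
Gen 7: crossing 4x5. Involves strand 3? no. Count so far: 3
Gen 8: crossing 3x5. Involves strand 3? yes. Count so far: 4
Gen 9: crossing 4x1. Involves strand 3? no. Count so far: 4
Gen 10: crossing 5x3. Involves strand 3? yes. Count so far: 5
Gen 11: crossing 1x4. Involves strand 3? no. Count so far: 5
Gen 12: crossing 4x1. Involves strand 3? no. Count so far: 5

Answer: 5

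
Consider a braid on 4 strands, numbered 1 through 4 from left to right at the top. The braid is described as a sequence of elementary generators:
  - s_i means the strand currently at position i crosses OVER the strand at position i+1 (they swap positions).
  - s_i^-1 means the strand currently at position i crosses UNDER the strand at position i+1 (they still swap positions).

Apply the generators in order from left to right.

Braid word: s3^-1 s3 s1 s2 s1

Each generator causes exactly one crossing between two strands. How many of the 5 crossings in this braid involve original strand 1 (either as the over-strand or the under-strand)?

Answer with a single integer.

Gen 1: crossing 3x4. Involves strand 1? no. Count so far: 0
Gen 2: crossing 4x3. Involves strand 1? no. Count so far: 0
Gen 3: crossing 1x2. Involves strand 1? yes. Count so far: 1
Gen 4: crossing 1x3. Involves strand 1? yes. Count so far: 2
Gen 5: crossing 2x3. Involves strand 1? no. Count so far: 2

Answer: 2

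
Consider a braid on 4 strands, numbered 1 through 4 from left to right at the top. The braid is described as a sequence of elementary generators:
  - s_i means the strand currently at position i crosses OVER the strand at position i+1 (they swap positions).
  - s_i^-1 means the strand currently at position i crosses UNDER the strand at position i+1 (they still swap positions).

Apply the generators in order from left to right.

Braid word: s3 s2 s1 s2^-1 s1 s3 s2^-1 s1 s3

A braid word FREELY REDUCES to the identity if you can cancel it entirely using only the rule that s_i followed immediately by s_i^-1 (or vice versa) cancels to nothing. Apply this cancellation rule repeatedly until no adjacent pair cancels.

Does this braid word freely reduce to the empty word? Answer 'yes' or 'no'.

Gen 1 (s3): push. Stack: [s3]
Gen 2 (s2): push. Stack: [s3 s2]
Gen 3 (s1): push. Stack: [s3 s2 s1]
Gen 4 (s2^-1): push. Stack: [s3 s2 s1 s2^-1]
Gen 5 (s1): push. Stack: [s3 s2 s1 s2^-1 s1]
Gen 6 (s3): push. Stack: [s3 s2 s1 s2^-1 s1 s3]
Gen 7 (s2^-1): push. Stack: [s3 s2 s1 s2^-1 s1 s3 s2^-1]
Gen 8 (s1): push. Stack: [s3 s2 s1 s2^-1 s1 s3 s2^-1 s1]
Gen 9 (s3): push. Stack: [s3 s2 s1 s2^-1 s1 s3 s2^-1 s1 s3]
Reduced word: s3 s2 s1 s2^-1 s1 s3 s2^-1 s1 s3

Answer: no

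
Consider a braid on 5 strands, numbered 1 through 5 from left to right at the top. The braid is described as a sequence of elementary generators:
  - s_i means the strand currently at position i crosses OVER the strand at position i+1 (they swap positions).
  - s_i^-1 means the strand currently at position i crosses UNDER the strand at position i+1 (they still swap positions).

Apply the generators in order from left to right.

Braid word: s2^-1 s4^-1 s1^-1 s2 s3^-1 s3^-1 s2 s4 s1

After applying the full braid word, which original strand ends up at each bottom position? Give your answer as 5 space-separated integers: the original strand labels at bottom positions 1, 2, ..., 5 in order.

Answer: 1 3 2 4 5

Derivation:
Gen 1 (s2^-1): strand 2 crosses under strand 3. Perm now: [1 3 2 4 5]
Gen 2 (s4^-1): strand 4 crosses under strand 5. Perm now: [1 3 2 5 4]
Gen 3 (s1^-1): strand 1 crosses under strand 3. Perm now: [3 1 2 5 4]
Gen 4 (s2): strand 1 crosses over strand 2. Perm now: [3 2 1 5 4]
Gen 5 (s3^-1): strand 1 crosses under strand 5. Perm now: [3 2 5 1 4]
Gen 6 (s3^-1): strand 5 crosses under strand 1. Perm now: [3 2 1 5 4]
Gen 7 (s2): strand 2 crosses over strand 1. Perm now: [3 1 2 5 4]
Gen 8 (s4): strand 5 crosses over strand 4. Perm now: [3 1 2 4 5]
Gen 9 (s1): strand 3 crosses over strand 1. Perm now: [1 3 2 4 5]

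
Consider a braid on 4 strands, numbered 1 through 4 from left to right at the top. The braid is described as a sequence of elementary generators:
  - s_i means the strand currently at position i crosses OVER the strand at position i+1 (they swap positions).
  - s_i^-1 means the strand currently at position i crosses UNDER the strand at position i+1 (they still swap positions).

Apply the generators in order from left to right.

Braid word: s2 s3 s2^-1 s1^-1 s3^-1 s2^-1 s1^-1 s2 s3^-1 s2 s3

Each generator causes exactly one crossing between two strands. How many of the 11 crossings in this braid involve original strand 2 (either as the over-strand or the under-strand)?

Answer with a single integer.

Answer: 5

Derivation:
Gen 1: crossing 2x3. Involves strand 2? yes. Count so far: 1
Gen 2: crossing 2x4. Involves strand 2? yes. Count so far: 2
Gen 3: crossing 3x4. Involves strand 2? no. Count so far: 2
Gen 4: crossing 1x4. Involves strand 2? no. Count so far: 2
Gen 5: crossing 3x2. Involves strand 2? yes. Count so far: 3
Gen 6: crossing 1x2. Involves strand 2? yes. Count so far: 4
Gen 7: crossing 4x2. Involves strand 2? yes. Count so far: 5
Gen 8: crossing 4x1. Involves strand 2? no. Count so far: 5
Gen 9: crossing 4x3. Involves strand 2? no. Count so far: 5
Gen 10: crossing 1x3. Involves strand 2? no. Count so far: 5
Gen 11: crossing 1x4. Involves strand 2? no. Count so far: 5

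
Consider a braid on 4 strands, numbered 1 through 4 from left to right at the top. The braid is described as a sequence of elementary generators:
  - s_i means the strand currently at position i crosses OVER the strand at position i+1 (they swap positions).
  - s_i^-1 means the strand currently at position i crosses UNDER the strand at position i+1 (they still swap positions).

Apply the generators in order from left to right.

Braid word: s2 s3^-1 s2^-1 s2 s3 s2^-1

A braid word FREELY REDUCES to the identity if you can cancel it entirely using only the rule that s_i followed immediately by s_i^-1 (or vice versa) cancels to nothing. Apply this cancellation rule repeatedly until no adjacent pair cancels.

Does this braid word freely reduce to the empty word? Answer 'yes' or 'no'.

Answer: yes

Derivation:
Gen 1 (s2): push. Stack: [s2]
Gen 2 (s3^-1): push. Stack: [s2 s3^-1]
Gen 3 (s2^-1): push. Stack: [s2 s3^-1 s2^-1]
Gen 4 (s2): cancels prior s2^-1. Stack: [s2 s3^-1]
Gen 5 (s3): cancels prior s3^-1. Stack: [s2]
Gen 6 (s2^-1): cancels prior s2. Stack: []
Reduced word: (empty)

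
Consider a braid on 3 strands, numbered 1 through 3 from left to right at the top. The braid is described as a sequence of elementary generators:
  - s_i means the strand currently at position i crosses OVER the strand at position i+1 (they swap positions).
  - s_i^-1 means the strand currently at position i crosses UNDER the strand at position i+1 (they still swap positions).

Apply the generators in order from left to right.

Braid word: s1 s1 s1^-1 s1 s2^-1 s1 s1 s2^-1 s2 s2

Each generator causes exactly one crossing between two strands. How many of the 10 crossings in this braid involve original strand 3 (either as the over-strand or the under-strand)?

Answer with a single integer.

Answer: 6

Derivation:
Gen 1: crossing 1x2. Involves strand 3? no. Count so far: 0
Gen 2: crossing 2x1. Involves strand 3? no. Count so far: 0
Gen 3: crossing 1x2. Involves strand 3? no. Count so far: 0
Gen 4: crossing 2x1. Involves strand 3? no. Count so far: 0
Gen 5: crossing 2x3. Involves strand 3? yes. Count so far: 1
Gen 6: crossing 1x3. Involves strand 3? yes. Count so far: 2
Gen 7: crossing 3x1. Involves strand 3? yes. Count so far: 3
Gen 8: crossing 3x2. Involves strand 3? yes. Count so far: 4
Gen 9: crossing 2x3. Involves strand 3? yes. Count so far: 5
Gen 10: crossing 3x2. Involves strand 3? yes. Count so far: 6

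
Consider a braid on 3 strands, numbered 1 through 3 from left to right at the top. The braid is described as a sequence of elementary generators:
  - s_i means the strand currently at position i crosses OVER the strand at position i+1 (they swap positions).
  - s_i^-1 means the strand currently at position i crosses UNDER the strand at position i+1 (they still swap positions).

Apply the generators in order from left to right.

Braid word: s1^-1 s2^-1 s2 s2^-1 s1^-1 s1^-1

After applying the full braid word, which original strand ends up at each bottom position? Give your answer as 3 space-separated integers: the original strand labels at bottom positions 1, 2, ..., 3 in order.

Gen 1 (s1^-1): strand 1 crosses under strand 2. Perm now: [2 1 3]
Gen 2 (s2^-1): strand 1 crosses under strand 3. Perm now: [2 3 1]
Gen 3 (s2): strand 3 crosses over strand 1. Perm now: [2 1 3]
Gen 4 (s2^-1): strand 1 crosses under strand 3. Perm now: [2 3 1]
Gen 5 (s1^-1): strand 2 crosses under strand 3. Perm now: [3 2 1]
Gen 6 (s1^-1): strand 3 crosses under strand 2. Perm now: [2 3 1]

Answer: 2 3 1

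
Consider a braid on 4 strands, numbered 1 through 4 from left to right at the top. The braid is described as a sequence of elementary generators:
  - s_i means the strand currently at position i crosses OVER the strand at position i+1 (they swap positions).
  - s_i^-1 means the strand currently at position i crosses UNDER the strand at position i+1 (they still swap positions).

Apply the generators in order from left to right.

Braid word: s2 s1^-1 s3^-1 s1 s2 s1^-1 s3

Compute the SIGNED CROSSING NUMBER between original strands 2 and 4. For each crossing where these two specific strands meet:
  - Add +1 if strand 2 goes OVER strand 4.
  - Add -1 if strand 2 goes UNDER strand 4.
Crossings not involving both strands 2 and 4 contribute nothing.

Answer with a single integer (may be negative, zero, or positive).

Answer: -1

Derivation:
Gen 1: crossing 2x3. Both 2&4? no. Sum: 0
Gen 2: crossing 1x3. Both 2&4? no. Sum: 0
Gen 3: 2 under 4. Both 2&4? yes. Contrib: -1. Sum: -1
Gen 4: crossing 3x1. Both 2&4? no. Sum: -1
Gen 5: crossing 3x4. Both 2&4? no. Sum: -1
Gen 6: crossing 1x4. Both 2&4? no. Sum: -1
Gen 7: crossing 3x2. Both 2&4? no. Sum: -1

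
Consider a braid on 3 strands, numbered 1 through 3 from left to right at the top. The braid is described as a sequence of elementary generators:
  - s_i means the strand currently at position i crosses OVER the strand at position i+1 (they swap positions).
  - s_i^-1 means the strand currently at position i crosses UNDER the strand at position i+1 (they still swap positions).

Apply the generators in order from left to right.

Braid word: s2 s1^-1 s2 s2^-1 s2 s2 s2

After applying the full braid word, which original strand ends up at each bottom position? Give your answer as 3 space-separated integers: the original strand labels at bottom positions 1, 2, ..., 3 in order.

Answer: 3 2 1

Derivation:
Gen 1 (s2): strand 2 crosses over strand 3. Perm now: [1 3 2]
Gen 2 (s1^-1): strand 1 crosses under strand 3. Perm now: [3 1 2]
Gen 3 (s2): strand 1 crosses over strand 2. Perm now: [3 2 1]
Gen 4 (s2^-1): strand 2 crosses under strand 1. Perm now: [3 1 2]
Gen 5 (s2): strand 1 crosses over strand 2. Perm now: [3 2 1]
Gen 6 (s2): strand 2 crosses over strand 1. Perm now: [3 1 2]
Gen 7 (s2): strand 1 crosses over strand 2. Perm now: [3 2 1]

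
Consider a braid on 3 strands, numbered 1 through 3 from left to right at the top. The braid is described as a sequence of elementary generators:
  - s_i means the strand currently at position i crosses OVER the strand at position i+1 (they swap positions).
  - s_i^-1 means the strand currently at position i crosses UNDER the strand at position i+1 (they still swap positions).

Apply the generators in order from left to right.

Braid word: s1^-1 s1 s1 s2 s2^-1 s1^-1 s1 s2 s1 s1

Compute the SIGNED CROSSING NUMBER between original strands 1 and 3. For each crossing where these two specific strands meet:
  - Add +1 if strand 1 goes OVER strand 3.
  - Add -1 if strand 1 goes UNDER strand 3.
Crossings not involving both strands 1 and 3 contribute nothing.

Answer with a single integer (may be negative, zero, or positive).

Answer: 3

Derivation:
Gen 1: crossing 1x2. Both 1&3? no. Sum: 0
Gen 2: crossing 2x1. Both 1&3? no. Sum: 0
Gen 3: crossing 1x2. Both 1&3? no. Sum: 0
Gen 4: 1 over 3. Both 1&3? yes. Contrib: +1. Sum: 1
Gen 5: 3 under 1. Both 1&3? yes. Contrib: +1. Sum: 2
Gen 6: crossing 2x1. Both 1&3? no. Sum: 2
Gen 7: crossing 1x2. Both 1&3? no. Sum: 2
Gen 8: 1 over 3. Both 1&3? yes. Contrib: +1. Sum: 3
Gen 9: crossing 2x3. Both 1&3? no. Sum: 3
Gen 10: crossing 3x2. Both 1&3? no. Sum: 3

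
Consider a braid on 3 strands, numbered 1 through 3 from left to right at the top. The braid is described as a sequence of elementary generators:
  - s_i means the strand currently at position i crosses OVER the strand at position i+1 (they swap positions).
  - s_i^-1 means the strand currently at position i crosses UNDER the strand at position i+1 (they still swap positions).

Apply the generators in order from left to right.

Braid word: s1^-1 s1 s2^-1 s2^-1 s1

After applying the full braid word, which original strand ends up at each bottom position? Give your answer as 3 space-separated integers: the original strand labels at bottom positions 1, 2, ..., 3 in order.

Answer: 2 1 3

Derivation:
Gen 1 (s1^-1): strand 1 crosses under strand 2. Perm now: [2 1 3]
Gen 2 (s1): strand 2 crosses over strand 1. Perm now: [1 2 3]
Gen 3 (s2^-1): strand 2 crosses under strand 3. Perm now: [1 3 2]
Gen 4 (s2^-1): strand 3 crosses under strand 2. Perm now: [1 2 3]
Gen 5 (s1): strand 1 crosses over strand 2. Perm now: [2 1 3]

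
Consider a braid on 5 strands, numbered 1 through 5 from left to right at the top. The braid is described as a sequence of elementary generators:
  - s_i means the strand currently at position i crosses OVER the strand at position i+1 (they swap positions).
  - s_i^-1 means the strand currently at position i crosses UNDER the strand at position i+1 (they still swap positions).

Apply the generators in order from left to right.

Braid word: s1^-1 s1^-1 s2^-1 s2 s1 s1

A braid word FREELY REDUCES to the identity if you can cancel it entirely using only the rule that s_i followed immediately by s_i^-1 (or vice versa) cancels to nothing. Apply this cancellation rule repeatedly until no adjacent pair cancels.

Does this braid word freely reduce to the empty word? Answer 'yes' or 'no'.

Gen 1 (s1^-1): push. Stack: [s1^-1]
Gen 2 (s1^-1): push. Stack: [s1^-1 s1^-1]
Gen 3 (s2^-1): push. Stack: [s1^-1 s1^-1 s2^-1]
Gen 4 (s2): cancels prior s2^-1. Stack: [s1^-1 s1^-1]
Gen 5 (s1): cancels prior s1^-1. Stack: [s1^-1]
Gen 6 (s1): cancels prior s1^-1. Stack: []
Reduced word: (empty)

Answer: yes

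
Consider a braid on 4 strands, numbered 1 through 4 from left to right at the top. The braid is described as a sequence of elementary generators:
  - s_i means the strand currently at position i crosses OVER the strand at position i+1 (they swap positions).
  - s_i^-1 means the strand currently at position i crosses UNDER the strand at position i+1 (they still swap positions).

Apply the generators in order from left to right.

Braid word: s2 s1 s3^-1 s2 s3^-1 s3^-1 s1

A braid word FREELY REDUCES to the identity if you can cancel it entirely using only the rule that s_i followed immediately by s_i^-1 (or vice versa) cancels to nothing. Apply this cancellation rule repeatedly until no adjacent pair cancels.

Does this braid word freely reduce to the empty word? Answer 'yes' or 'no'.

Gen 1 (s2): push. Stack: [s2]
Gen 2 (s1): push. Stack: [s2 s1]
Gen 3 (s3^-1): push. Stack: [s2 s1 s3^-1]
Gen 4 (s2): push. Stack: [s2 s1 s3^-1 s2]
Gen 5 (s3^-1): push. Stack: [s2 s1 s3^-1 s2 s3^-1]
Gen 6 (s3^-1): push. Stack: [s2 s1 s3^-1 s2 s3^-1 s3^-1]
Gen 7 (s1): push. Stack: [s2 s1 s3^-1 s2 s3^-1 s3^-1 s1]
Reduced word: s2 s1 s3^-1 s2 s3^-1 s3^-1 s1

Answer: no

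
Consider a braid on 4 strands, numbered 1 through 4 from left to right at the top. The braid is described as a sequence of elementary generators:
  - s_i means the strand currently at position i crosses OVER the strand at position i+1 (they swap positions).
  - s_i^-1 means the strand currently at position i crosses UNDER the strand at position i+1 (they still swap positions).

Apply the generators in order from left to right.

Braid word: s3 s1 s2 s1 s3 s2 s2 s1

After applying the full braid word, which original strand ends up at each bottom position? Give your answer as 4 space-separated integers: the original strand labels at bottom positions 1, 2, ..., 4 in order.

Answer: 2 4 3 1

Derivation:
Gen 1 (s3): strand 3 crosses over strand 4. Perm now: [1 2 4 3]
Gen 2 (s1): strand 1 crosses over strand 2. Perm now: [2 1 4 3]
Gen 3 (s2): strand 1 crosses over strand 4. Perm now: [2 4 1 3]
Gen 4 (s1): strand 2 crosses over strand 4. Perm now: [4 2 1 3]
Gen 5 (s3): strand 1 crosses over strand 3. Perm now: [4 2 3 1]
Gen 6 (s2): strand 2 crosses over strand 3. Perm now: [4 3 2 1]
Gen 7 (s2): strand 3 crosses over strand 2. Perm now: [4 2 3 1]
Gen 8 (s1): strand 4 crosses over strand 2. Perm now: [2 4 3 1]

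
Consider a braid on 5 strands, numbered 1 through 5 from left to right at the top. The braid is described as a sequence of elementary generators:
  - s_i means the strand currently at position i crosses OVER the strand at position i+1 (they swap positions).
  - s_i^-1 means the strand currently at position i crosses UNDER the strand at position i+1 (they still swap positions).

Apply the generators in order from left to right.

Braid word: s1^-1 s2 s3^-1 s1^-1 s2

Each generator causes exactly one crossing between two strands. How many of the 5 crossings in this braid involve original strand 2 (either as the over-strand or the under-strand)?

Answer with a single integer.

Gen 1: crossing 1x2. Involves strand 2? yes. Count so far: 1
Gen 2: crossing 1x3. Involves strand 2? no. Count so far: 1
Gen 3: crossing 1x4. Involves strand 2? no. Count so far: 1
Gen 4: crossing 2x3. Involves strand 2? yes. Count so far: 2
Gen 5: crossing 2x4. Involves strand 2? yes. Count so far: 3

Answer: 3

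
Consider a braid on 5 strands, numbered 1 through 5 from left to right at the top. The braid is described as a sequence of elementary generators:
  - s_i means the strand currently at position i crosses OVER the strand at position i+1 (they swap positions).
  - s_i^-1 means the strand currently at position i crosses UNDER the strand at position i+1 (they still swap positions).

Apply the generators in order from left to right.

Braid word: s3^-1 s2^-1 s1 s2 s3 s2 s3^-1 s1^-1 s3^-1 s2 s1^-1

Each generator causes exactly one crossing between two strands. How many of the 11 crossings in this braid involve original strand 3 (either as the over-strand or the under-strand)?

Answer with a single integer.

Answer: 5

Derivation:
Gen 1: crossing 3x4. Involves strand 3? yes. Count so far: 1
Gen 2: crossing 2x4. Involves strand 3? no. Count so far: 1
Gen 3: crossing 1x4. Involves strand 3? no. Count so far: 1
Gen 4: crossing 1x2. Involves strand 3? no. Count so far: 1
Gen 5: crossing 1x3. Involves strand 3? yes. Count so far: 2
Gen 6: crossing 2x3. Involves strand 3? yes. Count so far: 3
Gen 7: crossing 2x1. Involves strand 3? no. Count so far: 3
Gen 8: crossing 4x3. Involves strand 3? yes. Count so far: 4
Gen 9: crossing 1x2. Involves strand 3? no. Count so far: 4
Gen 10: crossing 4x2. Involves strand 3? no. Count so far: 4
Gen 11: crossing 3x2. Involves strand 3? yes. Count so far: 5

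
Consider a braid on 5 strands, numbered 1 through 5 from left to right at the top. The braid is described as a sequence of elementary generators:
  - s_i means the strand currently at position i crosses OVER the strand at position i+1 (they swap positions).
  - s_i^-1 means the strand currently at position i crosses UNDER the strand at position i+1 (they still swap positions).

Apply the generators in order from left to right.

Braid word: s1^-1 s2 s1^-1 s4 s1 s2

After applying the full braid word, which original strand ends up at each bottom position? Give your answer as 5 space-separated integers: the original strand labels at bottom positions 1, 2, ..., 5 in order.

Answer: 2 1 3 5 4

Derivation:
Gen 1 (s1^-1): strand 1 crosses under strand 2. Perm now: [2 1 3 4 5]
Gen 2 (s2): strand 1 crosses over strand 3. Perm now: [2 3 1 4 5]
Gen 3 (s1^-1): strand 2 crosses under strand 3. Perm now: [3 2 1 4 5]
Gen 4 (s4): strand 4 crosses over strand 5. Perm now: [3 2 1 5 4]
Gen 5 (s1): strand 3 crosses over strand 2. Perm now: [2 3 1 5 4]
Gen 6 (s2): strand 3 crosses over strand 1. Perm now: [2 1 3 5 4]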